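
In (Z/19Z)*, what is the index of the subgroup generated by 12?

3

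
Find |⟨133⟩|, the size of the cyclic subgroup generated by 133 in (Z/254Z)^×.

126

By Lagrange's theorem, ord_254(133) divides φ(254) = φ(2)·φ(127) = 1·126 = 126 = 2 · 3^2 · 7.
Divisors of 126: 1, 2, 3, 6, 7, 9, 14, 18, 21, 42, 63, 126.
Test each divisor d:
133^1 ≡ 133 (mod 254)
133^2 ≡ 163 (mod 254)
133^3 ≡ 89 (mod 254)
133^6 ≡ 47 (mod 254)
133^7 ≡ 155 (mod 254)
133^9 ≡ 119 (mod 254)
133^14 ≡ 149 (mod 254)
133^18 ≡ 191 (mod 254)
133^21 ≡ 235 (mod 254)
133^42 ≡ 107 (mod 254)
133^63 ≡ 253 (mod 254)
133^126 ≡ 1 (mod 254) ✓
Hence ord(133) = 126.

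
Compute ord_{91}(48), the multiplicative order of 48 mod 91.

By Lagrange's theorem, ord_91(48) divides φ(91) = φ(7·13) = (7−1)·(13−1) = 6·12 = 72 = 2^3 · 3^2.
Divisors of 72: 1, 2, 3, 4, 6, 8, 9, 12, 18, 24, 36, 72.
Compute 48^d (mod 91) for the divisors d until we hit 1:
48^1 ≡ 48 (mod 91)
48^2 ≡ 29 (mod 91)
48^3 ≡ 27 (mod 91)
48^4 ≡ 22 (mod 91)
48^6 ≡ 1 (mod 91) ✓
The smallest such exponent is 6, so the order of 48 is 6.

6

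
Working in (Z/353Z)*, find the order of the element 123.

352

Since 123 ∈ (Z/353Z)^×, its order divides φ(353) = 353 − 1 = 352 = 2^5 · 11.
Divisors of 352: 1, 2, 4, 8, 11, 16, 22, 32, 44, 88, 176, 352.
Compute 123^d (mod 353) for the divisors d until we hit 1:
123^1 ≡ 123 (mod 353)
123^2 ≡ 303 (mod 353)
123^4 ≡ 29 (mod 353)
123^8 ≡ 135 (mod 353)
123^11 ≡ 6 (mod 353)
123^16 ≡ 222 (mod 353)
123^22 ≡ 36 (mod 353)
123^32 ≡ 217 (mod 353)
123^44 ≡ 237 (mod 353)
123^88 ≡ 42 (mod 353)
123^176 ≡ 352 (mod 353)
123^352 ≡ 1 (mod 353) ✓
The smallest such exponent is 352, so the order of 123 is 352.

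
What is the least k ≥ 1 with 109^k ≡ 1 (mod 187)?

16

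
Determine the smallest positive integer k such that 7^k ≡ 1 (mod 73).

24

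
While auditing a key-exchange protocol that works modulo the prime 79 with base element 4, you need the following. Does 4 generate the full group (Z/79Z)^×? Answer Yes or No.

No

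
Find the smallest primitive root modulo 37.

2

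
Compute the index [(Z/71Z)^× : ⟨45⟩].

10

Since 45 ∈ (Z/71Z)^×, its order divides φ(71) = 71 − 1 = 70 = 2 · 5 · 7.
Divisors of 70: 1, 2, 5, 7, 10, 14, 35, 70.
Compute 45^d (mod 71) for the divisors d until we hit 1:
45^1 ≡ 45 (mod 71)
45^2 ≡ 37 (mod 71)
45^5 ≡ 48 (mod 71)
45^7 ≡ 1 (mod 71) ✓
So ord_71(45) = 7, hence |⟨45⟩| = 7.
[(Z/71Z)^× : ⟨45⟩] = 70/7 = 10.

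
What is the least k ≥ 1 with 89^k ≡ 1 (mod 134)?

11

By Lagrange's theorem, ord_134(89) divides φ(134) = φ(2)·φ(67) = 1·66 = 66 = 2 · 3 · 11.
Divisors of 66: 1, 2, 3, 6, 11, 22, 33, 66.
Check 89^d mod 134 for each divisor in increasing order:
89^1 ≡ 89 (mod 134)
89^2 ≡ 15 (mod 134)
89^3 ≡ 129 (mod 134)
89^6 ≡ 25 (mod 134)
89^11 ≡ 1 (mod 134) ✓
Hence ord(89) = 11.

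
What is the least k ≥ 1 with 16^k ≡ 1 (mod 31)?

5

Since 16 ∈ (Z/31Z)^×, its order divides φ(31) = 31 − 1 = 30 = 2 · 3 · 5.
Divisors of 30: 1, 2, 3, 5, 6, 10, 15, 30.
Evaluate successive powers at the divisors of 30:
16^1 ≡ 16
16^2 ≡ 8
16^3 ≡ 4
16^5 ≡ 1
Hence ord(16) = 5.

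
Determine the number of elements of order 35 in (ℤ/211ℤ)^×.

φ(211) = 211 − 1 = 210 = 2 · 3 · 5 · 7.
Since (Z/211Z)^× is cyclic of order 210, the number of elements of order d is φ(d) when d | 210 and 0 otherwise.
35 = 5 · 7 divides 210, and φ(35) = 24.

24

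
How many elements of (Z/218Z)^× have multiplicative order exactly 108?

36

φ(218) = φ(2)·φ(109) = 1·108 = 108 = 2^2 · 3^3.
(Z/218Z)^× is cyclic (|G| = 108); a cyclic group of order m has exactly φ(d) elements of each order d | m, and none otherwise.
108 = 2^2 · 3^3 divides 108, and φ(108) = 36.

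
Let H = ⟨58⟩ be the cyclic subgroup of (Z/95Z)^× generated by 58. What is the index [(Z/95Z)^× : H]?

The order of 58 must divide φ(95) = φ(5·19) = (5−1)·(19−1) = 4·18 = 72 = 2^3 · 3^2.
Divisors of 72: 1, 2, 3, 4, 6, 8, 9, 12, 18, 24, 36, 72.
Test each divisor d:
58^1 ≡ 58
58^2 ≡ 39
58^3 ≡ 77
58^4 ≡ 1
The order of 58 is 4, so the subgroup it generates has 4 elements.
Index = |(Z/95Z)^×| / |⟨58⟩| = 72 / 4 = 18.

18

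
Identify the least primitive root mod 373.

2

φ(373) = 373 − 1 = 372 = 2^2 · 3 · 31.
g is a primitive root iff g^(372/q) ≢ 1 (mod 373) for each prime q ∈ {2, 3, 31}.
g = 2: 2^186 ≡ 372; 2^124 ≡ 284; 2^12 ≡ 366 — none is 1, so 2 is a primitive root.
So 2 is the smallest generator of (Z/373Z)^×.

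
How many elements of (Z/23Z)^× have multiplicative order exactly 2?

1

φ(23) = 23 − 1 = 22 = 2 · 11.
In a cyclic group of order 22, there are φ(d) elements of order d for each divisor d of 22, and zero for non-divisors.
2 | 22, and φ(2) = 2 − 1 = 1.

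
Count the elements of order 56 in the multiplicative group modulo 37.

0

φ(37) = 37 − 1 = 36 = 2^2 · 3^2.
Since (Z/37Z)^× is cyclic of order 36, the number of elements of order d is φ(d) when d | 36 and 0 otherwise.
Since 56 ∤ 36, the count is 0.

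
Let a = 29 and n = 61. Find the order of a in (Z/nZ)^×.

ord(29) | φ(61) = 61 − 1 = 60 = 2^2 · 3 · 5.
Divisors of 60: 1, 2, 3, 4, 5, 6, 10, 12, 15, 20, 30, 60.
Compute 29^d (mod 61) for the divisors d until we hit 1:
29^1 ≡ 29
29^2 ≡ 48
29^3 ≡ 50
29^4 ≡ 47
29^5 ≡ 21
29^6 ≡ 60
29^10 ≡ 14
29^12 ≡ 1
The smallest such exponent is 12, so the order of 29 is 12.

12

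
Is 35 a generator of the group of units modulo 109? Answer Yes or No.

φ(109) = 109 − 1 = 108 = 2^2 · 3^3.
35 is a primitive root mod 109 iff 35^(φ(109)/q) ≢ 1 for every prime q | φ(109), i.e. q ∈ {2, 3}.
35^54 ≡ 1 (mod 109)  [q = 2: ≡ 1 ✗]
35^36 ≡ 45 (mod 109)  [q = 3: ≢ 1 ✓]
Since 35^54 ≡ 1, the order of 35 divides 54 < 108, so 35 is not a primitive root.

No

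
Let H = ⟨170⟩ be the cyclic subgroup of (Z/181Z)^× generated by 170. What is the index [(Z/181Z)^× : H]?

The order of 170 must divide φ(181) = 181 − 1 = 180 = 2^2 · 3^2 · 5.
Divisors of 180: 1, 2, 3, 4, 5, 6, 9, 10, 12, 15, 18, 20, 30, 36, 45, 60, 90, 180.
Evaluate successive powers at the divisors of 180:
170^1 ≡ 170
170^2 ≡ 121
170^3 ≡ 117
170^4 ≡ 161
170^5 ≡ 39
170^6 ≡ 114
170^9 ≡ 125
170^10 ≡ 73
170^12 ≡ 145
170^15 ≡ 132
170^18 ≡ 59
170^20 ≡ 80
170^30 ≡ 48
170^36 ≡ 42
170^45 ≡ 1
Thus |⟨170⟩| = ord(170) = 45.
[(Z/181Z)^× : ⟨170⟩] = 180/45 = 4.

4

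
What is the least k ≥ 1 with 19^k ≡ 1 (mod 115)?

22

ord(19) | φ(115) = φ(5·23) = (5−1)·(23−1) = 4·22 = 88 = 2^3 · 11.
Divisors of 88: 1, 2, 4, 8, 11, 22, 44, 88.
Check 19^d mod 115 for each divisor in increasing order:
19^1 ≡ 19 (mod 115)
19^2 ≡ 16 (mod 115)
19^4 ≡ 26 (mod 115)
19^8 ≡ 101 (mod 115)
19^11 ≡ 114 (mod 115)
19^22 ≡ 1 (mod 115) ✓
So ord_115(19) = 22.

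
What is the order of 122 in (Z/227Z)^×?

113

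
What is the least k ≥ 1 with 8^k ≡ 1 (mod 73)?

3

ord(8) | φ(73) = 73 − 1 = 72 = 2^3 · 3^2.
Divisors of 72: 1, 2, 3, 4, 6, 8, 9, 12, 18, 24, 36, 72.
Test each divisor d:
8^1 ≡ 8
8^2 ≡ 64
8^3 ≡ 1
So ord_73(8) = 3.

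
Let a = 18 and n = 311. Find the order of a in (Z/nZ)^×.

Since 18 ∈ (Z/311Z)^×, its order divides φ(311) = 311 − 1 = 310 = 2 · 5 · 31.
Divisors of 310: 1, 2, 5, 10, 31, 62, 155, 310.
Compute 18^d (mod 311) for the divisors d until we hit 1:
18^1 ≡ 18 (mod 311)
18^2 ≡ 13 (mod 311)
18^5 ≡ 243 (mod 311)
18^10 ≡ 270 (mod 311)
18^31 ≡ 1 (mod 311) ✓
So ord_311(18) = 31.

31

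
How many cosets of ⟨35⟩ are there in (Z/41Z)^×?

1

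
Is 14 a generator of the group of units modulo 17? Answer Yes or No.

φ(17) = 17 − 1 = 16 = 2^4.
An element g generates (Z/17Z)^× iff g^(16/q) ≢ 1 (mod 17) for each prime q ∈ {2}.
14^8 ≡ 16 (mod 17)  [q = 2: ≢ 1 ✓]
Every test exponent gives a nontrivial residue, hence 14 generates the full group.

Yes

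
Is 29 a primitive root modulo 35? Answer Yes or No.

No

35 = 5 · 7 is a product of two distinct odd primes, so (Z/35Z)^× ≅ (Z/5Z)^× × (Z/7Z)^× is not cyclic.
No primitive root modulo 35 exists; in particular 29 is not one.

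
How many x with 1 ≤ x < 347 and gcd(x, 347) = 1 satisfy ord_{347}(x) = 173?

172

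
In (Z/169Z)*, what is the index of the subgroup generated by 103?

6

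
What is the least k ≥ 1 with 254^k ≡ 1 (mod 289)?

34

ord(254) | φ(289) = φ(17^2) = 17·(17−1) = 272 = 2^4 · 17.
Divisors of 272: 1, 2, 4, 8, 16, 17, 34, 68, 136, 272.
Test each divisor d:
254^1 ≡ 254
254^2 ≡ 69
254^4 ≡ 137
254^8 ≡ 273
254^16 ≡ 256
254^17 ≡ 288
254^34 ≡ 1
Therefore the multiplicative order of 254 modulo 289 is 34.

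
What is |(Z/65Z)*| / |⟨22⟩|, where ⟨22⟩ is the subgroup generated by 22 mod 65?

4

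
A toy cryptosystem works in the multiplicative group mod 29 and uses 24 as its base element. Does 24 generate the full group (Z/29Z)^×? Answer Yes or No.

φ(29) = 29 − 1 = 28 = 2^2 · 7.
24 is a primitive root mod 29 iff 24^(φ(29)/q) ≢ 1 for every prime q | φ(29), i.e. q ∈ {2, 7}.
24^14 ≡ 1 (mod 29)  [q = 2: ≡ 1 ✗]
24^4 ≡ 16 (mod 29)  [q = 7: ≢ 1 ✓]
The check at q = 2 fails, so 24 generates a proper subgroup.

No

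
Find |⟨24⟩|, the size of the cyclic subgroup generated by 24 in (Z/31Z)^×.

By Lagrange's theorem, ord_31(24) divides φ(31) = 31 − 1 = 30 = 2 · 3 · 5.
Divisors of 30: 1, 2, 3, 5, 6, 10, 15, 30.
Test each divisor d:
24^1 ≡ 24 (mod 31)
24^2 ≡ 18 (mod 31)
24^3 ≡ 29 (mod 31)
24^5 ≡ 26 (mod 31)
24^6 ≡ 4 (mod 31)
24^10 ≡ 25 (mod 31)
24^15 ≡ 30 (mod 31)
24^30 ≡ 1 (mod 31) ✓
So ord_31(24) = 30.

30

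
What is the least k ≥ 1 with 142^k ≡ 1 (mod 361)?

171

ord(142) | φ(361) = φ(19^2) = 19·(19−1) = 342 = 2 · 3^2 · 19.
Divisors of 342: 1, 2, 3, 6, 9, 18, 19, 38, 57, 114, 171, 342.
Test each divisor d:
142^1 ≡ 142 (mod 361)
142^2 ≡ 309 (mod 361)
142^3 ≡ 197 (mod 361)
142^6 ≡ 182 (mod 361)
142^9 ≡ 115 (mod 361)
142^18 ≡ 229 (mod 361)
142^19 ≡ 28 (mod 361)
142^38 ≡ 62 (mod 361)
142^57 ≡ 292 (mod 361)
142^114 ≡ 68 (mod 361)
142^171 ≡ 1 (mod 361) ✓
So ord_361(142) = 171.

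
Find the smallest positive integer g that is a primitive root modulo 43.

3

φ(43) = 43 − 1 = 42 = 2 · 3 · 7.
Test candidates g = 2, 3, … against the prime factors q ∈ {2, 3, 7} of φ(43): g is a generator iff g^(42/q) ≢ 1 for every such q.
g = 2: 2^21 ≡ 42; 2^14 ≡ 1 — hits 1, so not a primitive root.
g = 3: 3^21 ≡ 42; 3^14 ≡ 36; 3^6 ≡ 41 — none is 1, so 3 is a primitive root.
Hence the least primitive root of 43 is 3.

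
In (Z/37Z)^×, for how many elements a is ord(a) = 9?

6

φ(37) = 37 − 1 = 36 = 2^2 · 3^2.
(Z/37Z)^× is cyclic (|G| = 36); a cyclic group of order m has exactly φ(d) elements of each order d | m, and none otherwise.
9 = 3^2 divides 36, and φ(9) = 6.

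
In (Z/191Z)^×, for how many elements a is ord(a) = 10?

φ(191) = 191 − 1 = 190 = 2 · 5 · 19.
Since (Z/191Z)^× is cyclic of order 190, the number of elements of order d is φ(d) when d | 190 and 0 otherwise.
10 = 2 · 5 divides 190, and φ(10) = 4.

4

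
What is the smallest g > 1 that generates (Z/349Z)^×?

2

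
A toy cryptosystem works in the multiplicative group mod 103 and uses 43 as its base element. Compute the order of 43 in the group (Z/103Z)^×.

102

ord(43) | φ(103) = 103 − 1 = 102 = 2 · 3 · 17.
Divisors of 102: 1, 2, 3, 6, 17, 34, 51, 102.
Check 43^d mod 103 for each divisor in increasing order:
43^1 ≡ 43
43^2 ≡ 98
43^3 ≡ 94
43^6 ≡ 81
43^17 ≡ 47
43^34 ≡ 46
43^51 ≡ 102
43^102 ≡ 1
Therefore the multiplicative order of 43 modulo 103 is 102.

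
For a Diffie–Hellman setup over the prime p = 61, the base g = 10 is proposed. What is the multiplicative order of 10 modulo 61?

The order of 10 must divide φ(61) = 61 − 1 = 60 = 2^2 · 3 · 5.
Divisors of 60: 1, 2, 3, 4, 5, 6, 10, 12, 15, 20, 30, 60.
Check 10^d mod 61 for each divisor in increasing order:
10^1 ≡ 10 (mod 61)
10^2 ≡ 39 (mod 61)
10^3 ≡ 24 (mod 61)
10^4 ≡ 57 (mod 61)
10^5 ≡ 21 (mod 61)
10^6 ≡ 27 (mod 61)
10^10 ≡ 14 (mod 61)
10^12 ≡ 58 (mod 61)
10^15 ≡ 50 (mod 61)
10^20 ≡ 13 (mod 61)
10^30 ≡ 60 (mod 61)
10^60 ≡ 1 (mod 61) ✓
Therefore the multiplicative order of 10 modulo 61 is 60.

60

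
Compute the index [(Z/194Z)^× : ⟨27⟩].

6

The order of 27 must divide φ(194) = φ(2)·φ(97) = 1·96 = 96 = 2^5 · 3.
Divisors of 96: 1, 2, 3, 4, 6, 8, 12, 16, 24, 32, 48, 96.
Compute 27^d (mod 194) for the divisors d until we hit 1:
27^1 ≡ 27
27^2 ≡ 147
27^3 ≡ 89
27^4 ≡ 75
27^6 ≡ 161
27^8 ≡ 193
27^12 ≡ 119
27^16 ≡ 1
Thus |⟨27⟩| = ord(27) = 16.
The index is φ(194) / ord(27) = 96 / 16 = 6.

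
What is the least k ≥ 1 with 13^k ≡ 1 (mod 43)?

21

Since 13 ∈ (Z/43Z)^×, its order divides φ(43) = 43 − 1 = 42 = 2 · 3 · 7.
Divisors of 42: 1, 2, 3, 6, 7, 14, 21, 42.
Compute 13^d (mod 43) for the divisors d until we hit 1:
13^1 ≡ 13 (mod 43)
13^2 ≡ 40 (mod 43)
13^3 ≡ 4 (mod 43)
13^6 ≡ 16 (mod 43)
13^7 ≡ 36 (mod 43)
13^14 ≡ 6 (mod 43)
13^21 ≡ 1 (mod 43) ✓
Hence ord(13) = 21.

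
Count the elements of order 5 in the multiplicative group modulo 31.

φ(31) = 31 − 1 = 30 = 2 · 3 · 5.
In a cyclic group of order 30, there are φ(d) elements of order d for each divisor d of 30, and zero for non-divisors.
5 | 30, and φ(5) = 5 − 1 = 4.

4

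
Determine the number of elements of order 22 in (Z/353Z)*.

φ(353) = 353 − 1 = 352 = 2^5 · 11.
Since (Z/353Z)^× is cyclic of order 352, the number of elements of order d is φ(d) when d | 352 and 0 otherwise.
22 = 2 · 11 divides 352, and φ(22) = 10.

10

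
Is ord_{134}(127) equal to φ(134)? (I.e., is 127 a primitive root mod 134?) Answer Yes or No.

φ(134) = φ(2)·φ(67) = 1·66 = 66 = 2 · 3 · 11.
An element g generates (Z/134Z)^× iff g^(66/q) ≢ 1 (mod 134) for each prime q ∈ {2, 3, 11}.
127^33 ≡ 1 (mod 134)  [q = 2: ≡ 1 ✗]
127^22 ≡ 29 (mod 134)  [q = 3: ≢ 1 ✓]
127^6 ≡ 131 (mod 134)  [q = 11: ≢ 1 ✓]
127^33 ≡ 1 shows ord(127) | 33, strictly less than φ(134); not a primitive root.

No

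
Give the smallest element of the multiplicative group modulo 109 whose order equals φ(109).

6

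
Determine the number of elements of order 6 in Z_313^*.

2

φ(313) = 313 − 1 = 312 = 2^3 · 3 · 13.
(Z/313Z)^× is cyclic (|G| = 312); a cyclic group of order m has exactly φ(d) elements of each order d | m, and none otherwise.
6 = 2 · 3 divides 312, and φ(6) = 2.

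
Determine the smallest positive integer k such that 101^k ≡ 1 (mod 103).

The order of 101 must divide φ(103) = 103 − 1 = 102 = 2 · 3 · 17.
Divisors of 102: 1, 2, 3, 6, 17, 34, 51, 102.
Evaluate successive powers at the divisors of 102:
101^1 ≡ 101 (mod 103)
101^2 ≡ 4 (mod 103)
101^3 ≡ 95 (mod 103)
101^6 ≡ 64 (mod 103)
101^17 ≡ 47 (mod 103)
101^34 ≡ 46 (mod 103)
101^51 ≡ 102 (mod 103)
101^102 ≡ 1 (mod 103) ✓
Hence ord(101) = 102.

102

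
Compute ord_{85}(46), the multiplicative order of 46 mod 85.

Since 46 ∈ (Z/85Z)^×, its order divides φ(85) = φ(5·17) = (5−1)·(17−1) = 4·16 = 64 = 2^6.
Divisors of 64: 1, 2, 4, 8, 16, 32, 64.
Test each divisor d:
46^1 ≡ 46 (mod 85)
46^2 ≡ 76 (mod 85)
46^4 ≡ 81 (mod 85)
46^8 ≡ 16 (mod 85)
46^16 ≡ 1 (mod 85) ✓
Therefore the multiplicative order of 46 modulo 85 is 16.

16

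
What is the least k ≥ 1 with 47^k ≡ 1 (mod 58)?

ord(47) | φ(58) = φ(2)·φ(29) = 1·28 = 28 = 2^2 · 7.
Divisors of 28: 1, 2, 4, 7, 14, 28.
Evaluate successive powers at the divisors of 28:
47^1 ≡ 47
47^2 ≡ 5
47^4 ≡ 25
47^7 ≡ 17
47^14 ≡ 57
47^28 ≡ 1
So ord_58(47) = 28.

28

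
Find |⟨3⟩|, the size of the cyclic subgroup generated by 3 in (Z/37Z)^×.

The order of 3 must divide φ(37) = 37 − 1 = 36 = 2^2 · 3^2.
Divisors of 36: 1, 2, 3, 4, 6, 9, 12, 18, 36.
Compute 3^d (mod 37) for the divisors d until we hit 1:
3^1 ≡ 3 (mod 37)
3^2 ≡ 9 (mod 37)
3^3 ≡ 27 (mod 37)
3^4 ≡ 7 (mod 37)
3^6 ≡ 26 (mod 37)
3^9 ≡ 36 (mod 37)
3^12 ≡ 10 (mod 37)
3^18 ≡ 1 (mod 37) ✓
Hence ord(3) = 18.

18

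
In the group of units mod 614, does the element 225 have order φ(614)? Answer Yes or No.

No

φ(614) = φ(2)·φ(307) = 1·306 = 306 = 2 · 3^2 · 17.
225 is a primitive root mod 614 iff 225^(φ(614)/q) ≢ 1 for every prime q | φ(614), i.e. q ∈ {2, 3, 17}.
225^153 ≡ 1 (mod 614)  [q = 2: ≡ 1 ✗]
225^102 ≡ 17 (mod 614)  [q = 3: ≢ 1 ✓]
225^18 ≡ 105 (mod 614)  [q = 17: ≢ 1 ✓]
Since 225^153 ≡ 1, the order of 225 divides 153 < 306, so 225 is not a primitive root.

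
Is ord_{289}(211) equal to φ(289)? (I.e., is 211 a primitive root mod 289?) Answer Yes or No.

φ(289) = φ(17^2) = 17·(17−1) = 272 = 2^4 · 17.
211 is a primitive root mod 289 iff 211^(φ(289)/q) ≢ 1 for every prime q | φ(289), i.e. q ∈ {2, 17}.
211^136 ≡ 288 (mod 289)  [q = 2: ≢ 1 ✓]
211^16 ≡ 188 (mod 289)  [q = 17: ≢ 1 ✓]
All checks pass, so 211 has order 272 and is a primitive root modulo 289.

Yes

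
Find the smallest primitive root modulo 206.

5

φ(206) = φ(2)·φ(103) = 1·102 = 102 = 2 · 3 · 17.
Test candidates g = 2, 3, … against the prime factors q ∈ {2, 3, 17} of φ(206): g is a generator iff g^(102/q) ≢ 1 for every such q.
g = 2: gcd(2, 206) = 2 > 1, not a unit — skip.
g = 3: 3^51 ≡ 205; 3^34 ≡ 1 — hits 1, so not a primitive root.
g = 4: gcd(4, 206) = 2 > 1, not a unit — skip.
g = 5: 5^51 ≡ 205; 5^34 ≡ 159; 5^6 ≡ 175 — none is 1, so 5 is a primitive root.
So 5 is the smallest generator of (Z/206Z)^×.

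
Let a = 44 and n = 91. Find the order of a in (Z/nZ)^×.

12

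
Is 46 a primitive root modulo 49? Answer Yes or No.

No

φ(49) = φ(7^2) = 7·(7−1) = 42 = 2 · 3 · 7.
It suffices to check that the order of 46 is not a proper divisor of 42: compute 46^(42/q) for q ∈ {2, 3, 7}.
46^21 ≡ 1 (mod 49)  [q = 2: ≡ 1 ✗]
46^14 ≡ 30 (mod 49)  [q = 3: ≢ 1 ✓]
46^6 ≡ 43 (mod 49)  [q = 7: ≢ 1 ✓]
Since 46^21 ≡ 1, the order of 46 divides 21 < 42, so 46 is not a primitive root.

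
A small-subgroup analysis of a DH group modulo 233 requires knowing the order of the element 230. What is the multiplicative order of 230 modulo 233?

232

By Lagrange's theorem, ord_233(230) divides φ(233) = 233 − 1 = 232 = 2^3 · 29.
Divisors of 232: 1, 2, 4, 8, 29, 58, 116, 232.
Test each divisor d:
230^1 ≡ 230
230^2 ≡ 9
230^4 ≡ 81
230^8 ≡ 37
230^29 ≡ 12
230^58 ≡ 144
230^116 ≡ 232
230^232 ≡ 1
The smallest such exponent is 232, so the order of 230 is 232.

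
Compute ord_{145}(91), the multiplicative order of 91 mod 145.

14

ord(91) | φ(145) = φ(5·29) = (5−1)·(29−1) = 4·28 = 112 = 2^4 · 7.
Divisors of 112: 1, 2, 4, 7, 8, 14, 16, 28, 56, 112.
Compute 91^d (mod 145) for the divisors d until we hit 1:
91^1 ≡ 91 (mod 145)
91^2 ≡ 16 (mod 145)
91^4 ≡ 111 (mod 145)
91^7 ≡ 86 (mod 145)
91^8 ≡ 141 (mod 145)
91^14 ≡ 1 (mod 145) ✓
Hence ord(91) = 14.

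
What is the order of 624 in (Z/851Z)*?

396

The order of 624 must divide φ(851) = φ(23·37) = (23−1)·(37−1) = 22·36 = 792 = 2^3 · 3^2 · 11.
Divisors of 792: 1, 2, 3, 4, 6, 8, 9, 11, 12, 18, 22, 24, 33, 36, 44, 66, 72, 88, 99, 132, 198, 264, 396, 792.
Test each divisor d:
624^1 ≡ 624 (mod 851)
624^2 ≡ 469 (mod 851)
624^3 ≡ 763 (mod 851)
624^4 ≡ 403 (mod 851)
624^6 ≡ 85 (mod 851)
624^8 ≡ 719 (mod 851)
624^9 ≡ 179 (mod 851)
624^11 ≡ 553 (mod 851)
624^12 ≡ 417 (mod 851)
624^18 ≡ 554 (mod 851)
624^22 ≡ 300 (mod 851)
624^24 ≡ 285 (mod 851)
624^33 ≡ 806 (mod 851)
624^36 ≡ 556 (mod 851)
624^44 ≡ 645 (mod 851)
624^66 ≡ 323 (mod 851)
624^72 ≡ 223 (mod 851)
624^88 ≡ 737 (mod 851)
624^99 ≡ 783 (mod 851)
624^132 ≡ 507 (mod 851)
624^198 ≡ 369 (mod 851)
624^264 ≡ 47 (mod 851)
624^396 ≡ 1 (mod 851) ✓
The smallest such exponent is 396, so the order of 624 is 396.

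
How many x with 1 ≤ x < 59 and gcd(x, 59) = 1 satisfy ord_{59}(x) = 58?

28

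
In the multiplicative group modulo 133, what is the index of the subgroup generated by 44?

By Lagrange's theorem, ord_133(44) divides φ(133) = φ(7·19) = (7−1)·(19−1) = 6·18 = 108 = 2^2 · 3^3.
Divisors of 108: 1, 2, 3, 4, 6, 9, 12, 18, 27, 36, 54, 108.
Evaluate successive powers at the divisors of 108:
44^1 ≡ 44
44^2 ≡ 74
44^3 ≡ 64
44^4 ≡ 23
44^6 ≡ 106
44^9 ≡ 1
So ord_133(44) = 9, hence |⟨44⟩| = 9.
[(Z/133Z)^× : ⟨44⟩] = 108/9 = 12.

12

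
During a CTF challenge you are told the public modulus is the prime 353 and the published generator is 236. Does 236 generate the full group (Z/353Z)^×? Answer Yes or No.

φ(353) = 353 − 1 = 352 = 2^5 · 11.
236 is a primitive root mod 353 iff 236^(φ(353)/q) ≢ 1 for every prime q | φ(353), i.e. q ∈ {2, 11}.
236^176 ≡ 352 (mod 353)  [q = 2: ≢ 1 ✓]
236^32 ≡ 187 (mod 353)  [q = 11: ≢ 1 ✓]
Every test exponent gives a nontrivial residue, hence 236 generates the full group.

Yes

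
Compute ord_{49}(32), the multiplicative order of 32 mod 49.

By Lagrange's theorem, ord_49(32) divides φ(49) = φ(7^2) = 7·(7−1) = 42 = 2 · 3 · 7.
Divisors of 42: 1, 2, 3, 6, 7, 14, 21, 42.
Evaluate successive powers at the divisors of 42:
32^1 ≡ 32 (mod 49)
32^2 ≡ 44 (mod 49)
32^3 ≡ 36 (mod 49)
32^6 ≡ 22 (mod 49)
32^7 ≡ 18 (mod 49)
32^14 ≡ 30 (mod 49)
32^21 ≡ 1 (mod 49) ✓
Hence ord(32) = 21.

21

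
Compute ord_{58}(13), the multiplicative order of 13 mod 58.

The order of 13 must divide φ(58) = φ(2)·φ(29) = 1·28 = 28 = 2^2 · 7.
Divisors of 28: 1, 2, 4, 7, 14, 28.
Evaluate successive powers at the divisors of 28:
13^1 ≡ 13 (mod 58)
13^2 ≡ 53 (mod 58)
13^4 ≡ 25 (mod 58)
13^7 ≡ 57 (mod 58)
13^14 ≡ 1 (mod 58) ✓
So ord_58(13) = 14.

14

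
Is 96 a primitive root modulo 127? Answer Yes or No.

Yes

φ(127) = 127 − 1 = 126 = 2 · 3^2 · 7.
An element g generates (Z/127Z)^× iff g^(126/q) ≢ 1 (mod 127) for each prime q ∈ {2, 3, 7}.
96^63 ≡ 126 (mod 127)  [q = 2: ≢ 1 ✓]
96^42 ≡ 107 (mod 127)  [q = 3: ≢ 1 ✓]
96^18 ≡ 2 (mod 127)  [q = 7: ≢ 1 ✓]
Every test exponent gives a nontrivial residue, hence 96 generates the full group.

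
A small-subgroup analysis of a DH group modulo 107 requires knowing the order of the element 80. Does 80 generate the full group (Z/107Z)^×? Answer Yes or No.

Yes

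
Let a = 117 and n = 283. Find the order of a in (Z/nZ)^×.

By Lagrange's theorem, ord_283(117) divides φ(283) = 283 − 1 = 282 = 2 · 3 · 47.
Divisors of 282: 1, 2, 3, 6, 47, 94, 141, 282.
Check 117^d mod 283 for each divisor in increasing order:
117^1 ≡ 117
117^2 ≡ 105
117^3 ≡ 116
117^6 ≡ 155
117^47 ≡ 44
117^94 ≡ 238
117^141 ≡ 1
So ord_283(117) = 141.

141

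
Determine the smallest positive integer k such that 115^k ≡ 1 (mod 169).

156

ord(115) | φ(169) = φ(13^2) = 13·(13−1) = 156 = 2^2 · 3 · 13.
Divisors of 156: 1, 2, 3, 4, 6, 12, 13, 26, 39, 52, 78, 156.
Evaluate successive powers at the divisors of 156:
115^1 ≡ 115 (mod 169)
115^2 ≡ 43 (mod 169)
115^3 ≡ 44 (mod 169)
115^4 ≡ 159 (mod 169)
115^6 ≡ 77 (mod 169)
115^12 ≡ 14 (mod 169)
115^13 ≡ 89 (mod 169)
115^26 ≡ 147 (mod 169)
115^39 ≡ 70 (mod 169)
115^52 ≡ 146 (mod 169)
115^78 ≡ 168 (mod 169)
115^156 ≡ 1 (mod 169) ✓
Hence ord(115) = 156.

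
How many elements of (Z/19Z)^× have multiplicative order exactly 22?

φ(19) = 19 − 1 = 18 = 2 · 3^2.
(Z/19Z)^× is cyclic (|G| = 18); a cyclic group of order m has exactly φ(d) elements of each order d | m, and none otherwise.
22 does not divide 18, so no element of (Z/19Z)^× has order 22.

0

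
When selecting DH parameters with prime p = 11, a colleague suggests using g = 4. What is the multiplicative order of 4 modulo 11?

5

The order of 4 must divide φ(11) = 11 − 1 = 10 = 2 · 5.
Divisors of 10: 1, 2, 5, 10.
Check 4^d mod 11 for each divisor in increasing order:
4^1 ≡ 4 (mod 11)
4^2 ≡ 5 (mod 11)
4^5 ≡ 1 (mod 11) ✓
The smallest such exponent is 5, so the order of 4 is 5.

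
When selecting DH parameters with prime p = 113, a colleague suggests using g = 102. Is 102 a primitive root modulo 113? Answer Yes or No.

φ(113) = 113 − 1 = 112 = 2^4 · 7.
Test 102^(112/q) mod 113 for each prime factor q of 112:
102^56 ≡ 1 (mod 113)  [q = 2: ≡ 1 ✗]
102^16 ≡ 106 (mod 113)  [q = 7: ≢ 1 ✓]
The check at q = 2 fails, so 102 generates a proper subgroup.

No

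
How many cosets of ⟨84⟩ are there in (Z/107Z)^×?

By Lagrange's theorem, ord_107(84) divides φ(107) = 107 − 1 = 106 = 2 · 53.
Divisors of 106: 1, 2, 53, 106.
Check 84^d mod 107 for each divisor in increasing order:
84^1 ≡ 84 (mod 107)
84^2 ≡ 101 (mod 107)
84^53 ≡ 106 (mod 107)
84^106 ≡ 1 (mod 107) ✓
The order of 84 is 106, so the subgroup it generates has 106 elements.
Index = |(Z/107Z)^×| / |⟨84⟩| = 106 / 106 = 1.

1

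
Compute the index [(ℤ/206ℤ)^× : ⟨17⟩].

2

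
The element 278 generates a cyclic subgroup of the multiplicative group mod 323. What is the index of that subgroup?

6

By Lagrange's theorem, ord_323(278) divides φ(323) = φ(17·19) = (17−1)·(19−1) = 16·18 = 288 = 2^5 · 3^2.
Divisors of 288: 1, 2, 3, 4, 6, 8, 9, 12, 16, 18, 24, 32, 36, 48, 72, 96, 144, 288.
Test each divisor d:
278^1 ≡ 278 (mod 323)
278^2 ≡ 87 (mod 323)
278^3 ≡ 284 (mod 323)
278^4 ≡ 140 (mod 323)
278^6 ≡ 229 (mod 323)
278^8 ≡ 220 (mod 323)
278^9 ≡ 113 (mod 323)
278^12 ≡ 115 (mod 323)
278^16 ≡ 273 (mod 323)
278^18 ≡ 172 (mod 323)
278^24 ≡ 305 (mod 323)
278^32 ≡ 239 (mod 323)
278^36 ≡ 191 (mod 323)
278^48 ≡ 1 (mod 323) ✓
The order of 278 is 48, so the subgroup it generates has 48 elements.
Index = |(Z/323Z)^×| / |⟨278⟩| = 288 / 48 = 6.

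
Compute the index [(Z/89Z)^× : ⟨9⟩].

2

By Lagrange's theorem, ord_89(9) divides φ(89) = 89 − 1 = 88 = 2^3 · 11.
Divisors of 88: 1, 2, 4, 8, 11, 22, 44, 88.
Check 9^d mod 89 for each divisor in increasing order:
9^1 ≡ 9 (mod 89)
9^2 ≡ 81 (mod 89)
9^4 ≡ 64 (mod 89)
9^8 ≡ 2 (mod 89)
9^11 ≡ 34 (mod 89)
9^22 ≡ 88 (mod 89)
9^44 ≡ 1 (mod 89) ✓
So ord_89(9) = 44, hence |⟨9⟩| = 44.
The index is φ(89) / ord(9) = 88 / 44 = 2.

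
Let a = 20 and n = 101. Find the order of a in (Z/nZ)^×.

Since 20 ∈ (Z/101Z)^×, its order divides φ(101) = 101 − 1 = 100 = 2^2 · 5^2.
Divisors of 100: 1, 2, 4, 5, 10, 20, 25, 50, 100.
Evaluate successive powers at the divisors of 100:
20^1 ≡ 20
20^2 ≡ 97
20^4 ≡ 16
20^5 ≡ 17
20^10 ≡ 87
20^20 ≡ 95
20^25 ≡ 100
20^50 ≡ 1
Hence ord(20) = 50.

50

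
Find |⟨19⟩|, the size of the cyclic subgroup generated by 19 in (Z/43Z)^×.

ord(19) | φ(43) = 43 − 1 = 42 = 2 · 3 · 7.
Divisors of 42: 1, 2, 3, 6, 7, 14, 21, 42.
Compute 19^d (mod 43) for the divisors d until we hit 1:
19^1 ≡ 19 (mod 43)
19^2 ≡ 17 (mod 43)
19^3 ≡ 22 (mod 43)
19^6 ≡ 11 (mod 43)
19^7 ≡ 37 (mod 43)
19^14 ≡ 36 (mod 43)
19^21 ≡ 42 (mod 43)
19^42 ≡ 1 (mod 43) ✓
Therefore the multiplicative order of 19 modulo 43 is 42.

42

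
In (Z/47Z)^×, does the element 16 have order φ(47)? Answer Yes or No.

φ(47) = 47 − 1 = 46 = 2 · 23.
An element g generates (Z/47Z)^× iff g^(46/q) ≢ 1 (mod 47) for each prime q ∈ {2, 23}.
16^23 ≡ 1 (mod 47)  [q = 2: ≡ 1 ✗]
16^2 ≡ 21 (mod 47)  [q = 23: ≢ 1 ✓]
16^23 ≡ 1 shows ord(16) | 23, strictly less than φ(47); not a primitive root.

No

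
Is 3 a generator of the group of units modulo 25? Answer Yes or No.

φ(25) = φ(5^2) = 5·(5−1) = 20 = 2^2 · 5.
Test 3^(20/q) mod 25 for each prime factor q of 20:
3^10 ≡ 24 (mod 25)  [q = 2: ≢ 1 ✓]
3^4 ≡ 6 (mod 25)  [q = 5: ≢ 1 ✓]
All checks pass, so 3 has order 20 and is a primitive root modulo 25.

Yes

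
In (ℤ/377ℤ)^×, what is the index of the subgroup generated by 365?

84

By Lagrange's theorem, ord_377(365) divides φ(377) = φ(13·29) = (13−1)·(29−1) = 12·28 = 336 = 2^4 · 3 · 7.
Divisors of 336: 1, 2, 3, 4, 6, 7, 8, 12, 14, 16, 21, 24, 28, 42, 48, 56, 84, 112, 168, 336.
Evaluate successive powers at the divisors of 336:
365^1 ≡ 365
365^2 ≡ 144
365^3 ≡ 157
365^4 ≡ 1
The order of 365 is 4, so the subgroup it generates has 4 elements.
The index is φ(377) / ord(365) = 336 / 4 = 84.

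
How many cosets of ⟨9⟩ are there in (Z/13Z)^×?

Since 9 ∈ (Z/13Z)^×, its order divides φ(13) = 13 − 1 = 12 = 2^2 · 3.
Divisors of 12: 1, 2, 3, 4, 6, 12.
Compute 9^d (mod 13) for the divisors d until we hit 1:
9^1 ≡ 9 (mod 13)
9^2 ≡ 3 (mod 13)
9^3 ≡ 1 (mod 13) ✓
The order of 9 is 3, so the subgroup it generates has 3 elements.
The index is φ(13) / ord(9) = 12 / 3 = 4.

4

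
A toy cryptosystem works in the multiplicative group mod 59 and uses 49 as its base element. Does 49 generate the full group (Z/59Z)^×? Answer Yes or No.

φ(59) = 59 − 1 = 58 = 2 · 29.
Test 49^(58/q) mod 59 for each prime factor q of 58:
49^29 ≡ 1 (mod 59)  [q = 2: ≡ 1 ✗]
49^2 ≡ 41 (mod 59)  [q = 29: ≢ 1 ✓]
Since 49^29 ≡ 1, the order of 49 divides 29 < 58, so 49 is not a primitive root.

No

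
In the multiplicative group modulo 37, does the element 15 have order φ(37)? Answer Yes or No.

Yes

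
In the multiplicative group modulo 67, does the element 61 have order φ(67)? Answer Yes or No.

φ(67) = 67 − 1 = 66 = 2 · 3 · 11.
Test 61^(66/q) mod 67 for each prime factor q of 66:
61^33 ≡ 66 (mod 67)  [q = 2: ≢ 1 ✓]
61^22 ≡ 37 (mod 67)  [q = 3: ≢ 1 ✓]
61^6 ≡ 24 (mod 67)  [q = 11: ≢ 1 ✓]
None equal 1, so ord_67(61) = 66: 61 is a primitive root.

Yes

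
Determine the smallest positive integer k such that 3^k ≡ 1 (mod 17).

16

The order of 3 must divide φ(17) = 17 − 1 = 16 = 2^4.
Divisors of 16: 1, 2, 4, 8, 16.
Evaluate successive powers at the divisors of 16:
3^1 ≡ 3 (mod 17)
3^2 ≡ 9 (mod 17)
3^4 ≡ 13 (mod 17)
3^8 ≡ 16 (mod 17)
3^16 ≡ 1 (mod 17) ✓
The smallest such exponent is 16, so the order of 3 is 16.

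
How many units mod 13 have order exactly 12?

4

φ(13) = 13 − 1 = 12 = 2^2 · 3.
In a cyclic group of order 12, there are φ(d) elements of order d for each divisor d of 12, and zero for non-divisors.
12 = 2^2 · 3 divides 12, and φ(12) = 4.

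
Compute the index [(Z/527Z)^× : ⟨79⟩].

ord(79) | φ(527) = φ(17·31) = (17−1)·(31−1) = 16·30 = 480 = 2^5 · 3 · 5.
Divisors of 480: 1, 2, 3, 4, 5, 6, 8, 10, 12, 15, 16, 20, 24, 30, 32, 40, 48, 60, 80, 96, 120, 160, 240, 480.
Check 79^d mod 527 for each divisor in increasing order:
79^1 ≡ 79
79^2 ≡ 444
79^3 ≡ 294
79^4 ≡ 38
79^5 ≡ 367
79^6 ≡ 8
79^8 ≡ 390
79^10 ≡ 304
79^12 ≡ 64
79^15 ≡ 371
79^16 ≡ 324
79^20 ≡ 191
79^24 ≡ 407
79^30 ≡ 94
79^32 ≡ 103
79^40 ≡ 118
79^48 ≡ 171
79^60 ≡ 404
79^80 ≡ 222
79^96 ≡ 256
79^120 ≡ 373
79^160 ≡ 273
79^240 ≡ 1
Thus |⟨79⟩| = ord(79) = 240.
Index = |(Z/527Z)^×| / |⟨79⟩| = 480 / 240 = 2.

2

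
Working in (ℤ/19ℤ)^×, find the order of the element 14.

18

ord(14) | φ(19) = 19 − 1 = 18 = 2 · 3^2.
Divisors of 18: 1, 2, 3, 6, 9, 18.
Compute 14^d (mod 19) for the divisors d until we hit 1:
14^1 ≡ 14
14^2 ≡ 6
14^3 ≡ 8
14^6 ≡ 7
14^9 ≡ 18
14^18 ≡ 1
Therefore the multiplicative order of 14 modulo 19 is 18.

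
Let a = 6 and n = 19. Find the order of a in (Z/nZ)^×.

9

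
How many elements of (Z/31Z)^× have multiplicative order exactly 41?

0

φ(31) = 31 − 1 = 30 = 2 · 3 · 5.
(Z/31Z)^× is cyclic (|G| = 30); a cyclic group of order m has exactly φ(d) elements of each order d | m, and none otherwise.
Here 30 is not a multiple of 41, so there are no elements of order 41.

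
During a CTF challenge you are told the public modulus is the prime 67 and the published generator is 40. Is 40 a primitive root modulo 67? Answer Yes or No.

No

φ(67) = 67 − 1 = 66 = 2 · 3 · 11.
An element g generates (Z/67Z)^× iff g^(66/q) ≢ 1 (mod 67) for each prime q ∈ {2, 3, 11}.
40^33 ≡ 1 (mod 67)  [q = 2: ≡ 1 ✗]
40^22 ≡ 1 (mod 67)  [q = 3: ≡ 1 ✗]
40^6 ≡ 24 (mod 67)  [q = 11: ≢ 1 ✓]
40^33 ≡ 1 shows ord(40) | 33, strictly less than φ(67); not a primitive root.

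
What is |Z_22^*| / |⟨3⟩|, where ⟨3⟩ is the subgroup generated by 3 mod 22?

2

The order of 3 must divide φ(22) = φ(2)·φ(11) = 1·10 = 10 = 2 · 5.
Divisors of 10: 1, 2, 5, 10.
Check 3^d mod 22 for each divisor in increasing order:
3^1 ≡ 3 (mod 22)
3^2 ≡ 9 (mod 22)
3^5 ≡ 1 (mod 22) ✓
So ord_22(3) = 5, hence |⟨3⟩| = 5.
Index = |(Z/22Z)^×| / |⟨3⟩| = 10 / 5 = 2.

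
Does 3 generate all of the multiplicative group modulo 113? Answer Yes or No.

Yes

φ(113) = 113 − 1 = 112 = 2^4 · 7.
Test 3^(112/q) mod 113 for each prime factor q of 112:
3^56 ≡ 112 (mod 113)  [q = 2: ≢ 1 ✓]
3^16 ≡ 49 (mod 113)  [q = 7: ≢ 1 ✓]
All checks pass, so 3 has order 112 and is a primitive root modulo 113.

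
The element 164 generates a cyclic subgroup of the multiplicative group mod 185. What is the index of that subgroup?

8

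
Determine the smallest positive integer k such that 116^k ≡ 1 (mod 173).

86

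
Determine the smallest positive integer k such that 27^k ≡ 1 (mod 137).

ord(27) | φ(137) = 137 − 1 = 136 = 2^3 · 17.
Divisors of 136: 1, 2, 4, 8, 17, 34, 68, 136.
Test each divisor d:
27^1 ≡ 27
27^2 ≡ 44
27^4 ≡ 18
27^8 ≡ 50
27^17 ≡ 96
27^34 ≡ 37
27^68 ≡ 136
27^136 ≡ 1
So ord_137(27) = 136.

136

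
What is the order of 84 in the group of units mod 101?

By Lagrange's theorem, ord_101(84) divides φ(101) = 101 − 1 = 100 = 2^2 · 5^2.
Divisors of 100: 1, 2, 4, 5, 10, 20, 25, 50, 100.
Evaluate successive powers at the divisors of 100:
84^1 ≡ 84
84^2 ≡ 87
84^4 ≡ 95
84^5 ≡ 1
Therefore the multiplicative order of 84 modulo 101 is 5.

5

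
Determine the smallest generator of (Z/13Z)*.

2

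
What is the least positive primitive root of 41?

6

φ(41) = 41 − 1 = 40 = 2^3 · 5.
g is a primitive root iff g^(40/q) ≢ 1 (mod 41) for each prime q ∈ {2, 5}.
g = 2: 2^20 ≡ 1 — hits 1, so not a primitive root.
g = 3: 3^20 ≡ 40; 3^8 ≡ 1 — hits 1, so not a primitive root.
g = 4: 4^20 ≡ 1 — hits 1, so not a primitive root.
g = 5: 5^20 ≡ 1 — hits 1, so not a primitive root.
g = 6: 6^20 ≡ 40; 6^8 ≡ 10 — none is 1, so 6 is a primitive root.
Hence the least primitive root of 41 is 6.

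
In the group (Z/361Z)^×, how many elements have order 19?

φ(361) = φ(19^2) = 19·(19−1) = 342 = 2 · 3^2 · 19.
(Z/361Z)^× is cyclic (|G| = 342); a cyclic group of order m has exactly φ(d) elements of each order d | m, and none otherwise.
19 | 342, and φ(19) = 19 − 1 = 18.

18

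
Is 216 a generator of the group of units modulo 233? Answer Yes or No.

φ(233) = 233 − 1 = 232 = 2^3 · 29.
216 is a primitive root mod 233 iff 216^(φ(233)/q) ≢ 1 for every prime q | φ(233), i.e. q ∈ {2, 29}.
216^116 ≡ 232 (mod 233)  [q = 2: ≢ 1 ✓]
216^8 ≡ 32 (mod 233)  [q = 29: ≢ 1 ✓]
Every test exponent gives a nontrivial residue, hence 216 generates the full group.

Yes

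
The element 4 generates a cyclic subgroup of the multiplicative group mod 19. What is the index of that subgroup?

2

The order of 4 must divide φ(19) = 19 − 1 = 18 = 2 · 3^2.
Divisors of 18: 1, 2, 3, 6, 9, 18.
Evaluate successive powers at the divisors of 18:
4^1 ≡ 4 (mod 19)
4^2 ≡ 16 (mod 19)
4^3 ≡ 7 (mod 19)
4^6 ≡ 11 (mod 19)
4^9 ≡ 1 (mod 19) ✓
So ord_19(4) = 9, hence |⟨4⟩| = 9.
Index = |(Z/19Z)^×| / |⟨4⟩| = 18 / 9 = 2.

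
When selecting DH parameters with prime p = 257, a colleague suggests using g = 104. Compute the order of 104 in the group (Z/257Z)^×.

128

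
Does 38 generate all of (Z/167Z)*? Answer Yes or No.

No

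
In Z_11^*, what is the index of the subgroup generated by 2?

Since 2 ∈ (Z/11Z)^×, its order divides φ(11) = 11 − 1 = 10 = 2 · 5.
Divisors of 10: 1, 2, 5, 10.
Compute 2^d (mod 11) for the divisors d until we hit 1:
2^1 ≡ 2
2^2 ≡ 4
2^5 ≡ 10
2^10 ≡ 1
So ord_11(2) = 10, hence |⟨2⟩| = 10.
Index = |(Z/11Z)^×| / |⟨2⟩| = 10 / 10 = 1.

1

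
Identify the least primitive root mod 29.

2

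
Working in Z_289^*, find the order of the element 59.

ord(59) | φ(289) = φ(17^2) = 17·(17−1) = 272 = 2^4 · 17.
Divisors of 272: 1, 2, 4, 8, 16, 17, 34, 68, 136, 272.
Evaluate successive powers at the divisors of 272:
59^1 ≡ 59
59^2 ≡ 13
59^4 ≡ 169
59^8 ≡ 239
59^16 ≡ 188
59^17 ≡ 110
59^34 ≡ 251
59^68 ≡ 288
59^136 ≡ 1
So ord_289(59) = 136.

136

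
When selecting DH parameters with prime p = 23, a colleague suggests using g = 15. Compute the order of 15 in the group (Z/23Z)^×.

22

By Lagrange's theorem, ord_23(15) divides φ(23) = 23 − 1 = 22 = 2 · 11.
Divisors of 22: 1, 2, 11, 22.
Check 15^d mod 23 for each divisor in increasing order:
15^1 ≡ 15 (mod 23)
15^2 ≡ 18 (mod 23)
15^11 ≡ 22 (mod 23)
15^22 ≡ 1 (mod 23) ✓
The smallest such exponent is 22, so the order of 15 is 22.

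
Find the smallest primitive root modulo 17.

3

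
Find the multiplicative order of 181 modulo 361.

Since 181 ∈ (Z/361Z)^×, its order divides φ(361) = φ(19^2) = 19·(19−1) = 342 = 2 · 3^2 · 19.
Divisors of 342: 1, 2, 3, 6, 9, 18, 19, 38, 57, 114, 171, 342.
Compute 181^d (mod 361) for the divisors d until we hit 1:
181^1 ≡ 181 (mod 361)
181^2 ≡ 271 (mod 361)
181^3 ≡ 316 (mod 361)
181^6 ≡ 220 (mod 361)
181^9 ≡ 208 (mod 361)
181^18 ≡ 305 (mod 361)
181^19 ≡ 333 (mod 361)
181^38 ≡ 62 (mod 361)
181^57 ≡ 69 (mod 361)
181^114 ≡ 68 (mod 361)
181^171 ≡ 360 (mod 361)
181^342 ≡ 1 (mod 361) ✓
The smallest such exponent is 342, so the order of 181 is 342.

342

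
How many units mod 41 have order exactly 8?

4

φ(41) = 41 − 1 = 40 = 2^3 · 5.
In a cyclic group of order 40, there are φ(d) elements of order d for each divisor d of 40, and zero for non-divisors.
8 = 2^3 divides 40, and φ(8) = 4.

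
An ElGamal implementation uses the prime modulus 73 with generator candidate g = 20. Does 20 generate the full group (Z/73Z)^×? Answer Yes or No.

φ(73) = 73 − 1 = 72 = 2^3 · 3^2.
20 is a primitive root mod 73 iff 20^(φ(73)/q) ≢ 1 for every prime q | φ(73), i.e. q ∈ {2, 3}.
20^36 ≡ 72 (mod 73)  [q = 2: ≢ 1 ✓]
20^24 ≡ 64 (mod 73)  [q = 3: ≢ 1 ✓]
All checks pass, so 20 has order 72 and is a primitive root modulo 73.

Yes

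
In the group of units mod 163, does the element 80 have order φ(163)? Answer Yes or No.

φ(163) = 163 − 1 = 162 = 2 · 3^4.
It suffices to check that the order of 80 is not a proper divisor of 162: compute 80^(162/q) for q ∈ {2, 3}.
80^81 ≡ 162 (mod 163)  [q = 2: ≢ 1 ✓]
80^54 ≡ 104 (mod 163)  [q = 3: ≢ 1 ✓]
All checks pass, so 80 has order 162 and is a primitive root modulo 163.

Yes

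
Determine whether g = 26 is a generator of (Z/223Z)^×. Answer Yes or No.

No

φ(223) = 223 − 1 = 222 = 2 · 3 · 37.
26 is a primitive root mod 223 iff 26^(φ(223)/q) ≢ 1 for every prime q | φ(223), i.e. q ∈ {2, 3, 37}.
26^111 ≡ 222 (mod 223)  [q = 2: ≢ 1 ✓]
26^74 ≡ 1 (mod 223)  [q = 3: ≡ 1 ✗]
26^6 ≡ 120 (mod 223)  [q = 37: ≢ 1 ✓]
The check at q = 3 fails, so 26 generates a proper subgroup.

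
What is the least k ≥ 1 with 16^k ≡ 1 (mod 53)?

13

Since 16 ∈ (Z/53Z)^×, its order divides φ(53) = 53 − 1 = 52 = 2^2 · 13.
Divisors of 52: 1, 2, 4, 13, 26, 52.
Compute 16^d (mod 53) for the divisors d until we hit 1:
16^1 ≡ 16 (mod 53)
16^2 ≡ 44 (mod 53)
16^4 ≡ 28 (mod 53)
16^13 ≡ 1 (mod 53) ✓
The smallest such exponent is 13, so the order of 16 is 13.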